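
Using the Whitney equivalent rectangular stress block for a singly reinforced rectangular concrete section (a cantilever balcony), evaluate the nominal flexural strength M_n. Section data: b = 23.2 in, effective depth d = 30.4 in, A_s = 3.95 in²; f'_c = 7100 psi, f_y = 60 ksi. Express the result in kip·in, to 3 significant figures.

M_n ≈ 7000 kip·in

T = A_s f_y = 3.95 × 60 = 237 kips.
a = T/(0.85 f'_c b) = 237/(0.85 × 7.1 × 23.2) = 1.693 in.
M_n = T(d − a/2) = 237 × (30.4 − 0.8465) = 7004.2 kip·in.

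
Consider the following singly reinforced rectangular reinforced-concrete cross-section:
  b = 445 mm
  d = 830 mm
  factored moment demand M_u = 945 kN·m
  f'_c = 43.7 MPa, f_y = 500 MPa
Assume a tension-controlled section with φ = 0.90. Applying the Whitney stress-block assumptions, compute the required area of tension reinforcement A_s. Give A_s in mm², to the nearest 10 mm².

A_s ≈ 2660 mm²

M_n = M_u/φ = 945/0.90 = 1050 kN·m.
With M_n = 0.85 f'_c a b (d − a/2), solve the quadratic for a:
a = d − √(d² − 2M_n/(0.85 f'_c b)) = 830 − √(830² − 2 × 1050×10⁶/(0.85 × 43.7 × 445)) = 80.43 mm.
A_s = 0.85 f'_c a b / f_y = 0.85 × 43.7 × 80.43 × 445 / 500 = 2658.9 mm².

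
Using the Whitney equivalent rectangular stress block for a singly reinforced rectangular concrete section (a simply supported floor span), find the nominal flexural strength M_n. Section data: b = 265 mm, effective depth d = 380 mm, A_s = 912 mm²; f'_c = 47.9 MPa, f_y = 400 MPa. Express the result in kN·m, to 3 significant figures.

T = A_s f_y = 912 × 400 = 364800 N = 364.8 kN.
From C = T: a = T/(0.85 f'_c b) = 364800/(0.85 × 47.9 × 265) = 33.81 mm.
M_n = T(d − a/2) = 364.8 kN × (380 − 16.905) mm = 132.46 kN·m.

M_n ≈ 132 kN·m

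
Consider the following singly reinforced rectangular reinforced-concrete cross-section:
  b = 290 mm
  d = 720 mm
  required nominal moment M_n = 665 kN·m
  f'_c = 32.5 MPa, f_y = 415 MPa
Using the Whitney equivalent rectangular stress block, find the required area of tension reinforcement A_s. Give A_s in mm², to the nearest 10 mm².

A_s ≈ 2440 mm²

With M_n = 0.85 f'_c a b (d − a/2), solve the quadratic for a:
a = d − √(d² − 2M_n/(0.85 f'_c b)) = 720 − √(720² − 2 × 665×10⁶/(0.85 × 32.5 × 290)) = 126.38 mm.
A_s = 0.85 f'_c a b / f_y = 0.85 × 32.5 × 126.38 × 290 / 415 = 2439.7 mm².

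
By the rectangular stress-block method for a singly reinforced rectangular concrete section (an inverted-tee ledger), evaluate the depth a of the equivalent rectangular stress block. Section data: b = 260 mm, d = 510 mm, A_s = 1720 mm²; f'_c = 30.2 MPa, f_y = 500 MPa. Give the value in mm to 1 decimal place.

a ≈ 128.9 mm

T = A_s f_y = 1720 × 500 = 860000 N = 860 kN.
Setting C = 0.85 f'_c a b equal to T: a = 860000/(0.85 × 30.2 × 260) = 128.9 mm.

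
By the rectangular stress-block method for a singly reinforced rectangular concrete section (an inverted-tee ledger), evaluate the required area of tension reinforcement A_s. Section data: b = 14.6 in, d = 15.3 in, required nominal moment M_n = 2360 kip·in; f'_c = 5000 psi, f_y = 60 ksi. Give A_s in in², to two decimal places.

From M_n = 0.85 f'_c a b (d − a/2):
a = d − √(d² − 2M_n/(0.85 f'_c b)) = 15.3 − √(15.3² − 2 × 2360/(0.85 × 5 × 14.6)) = 2.729 in.
A_s = 0.85 f'_c a b / f_y = 0.85 × 5 × 2.729 × 14.6 / 60 = 2.822 in².

A_s ≈ 2.82 in²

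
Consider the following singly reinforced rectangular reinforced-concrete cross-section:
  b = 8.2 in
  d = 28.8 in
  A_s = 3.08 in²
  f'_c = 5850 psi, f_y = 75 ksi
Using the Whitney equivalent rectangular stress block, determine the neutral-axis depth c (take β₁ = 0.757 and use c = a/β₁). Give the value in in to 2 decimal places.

c ≈ 7.48 in

T = A_s f_y = 3.08 × 75 = 231 kips.
a = T/(0.85 f'_c b) = 231/(0.85 × 5.85 × 8.2) = 5.6653 in.
With β₁ = 0.757, c = a/β₁ = 5.6653/0.757 = 7.48 in.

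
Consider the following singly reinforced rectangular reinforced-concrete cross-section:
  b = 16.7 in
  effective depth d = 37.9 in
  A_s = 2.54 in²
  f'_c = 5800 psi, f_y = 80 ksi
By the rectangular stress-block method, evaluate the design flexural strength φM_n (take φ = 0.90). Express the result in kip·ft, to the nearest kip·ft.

φM_n ≈ 559 kip·ft

T = A_s f_y = 2.54 × 80 = 203.2 kips.
a = T/(0.85 f'_c b) = 203.2/(0.85 × 5.8 × 16.7) = 2.468 in.
M_n = T(d − a/2) = 203.2 × (37.9 − 1.234) = 7450.5 kip·in = 7450.5/12 = 620.88 kip·ft.
φM_n = 0.90 × 620.88 = 558.79 kip·ft.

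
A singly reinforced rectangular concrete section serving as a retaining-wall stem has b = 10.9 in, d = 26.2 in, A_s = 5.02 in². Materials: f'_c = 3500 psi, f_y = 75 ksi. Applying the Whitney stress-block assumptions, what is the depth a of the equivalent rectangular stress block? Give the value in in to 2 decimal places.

T = A_s f_y = 5.02 × 75 = 376.5 kips.
a = T/(0.85 f'_c b) = 376.5/(0.85 × 3.5 × 10.9) = 11.61 in.

a ≈ 11.61 in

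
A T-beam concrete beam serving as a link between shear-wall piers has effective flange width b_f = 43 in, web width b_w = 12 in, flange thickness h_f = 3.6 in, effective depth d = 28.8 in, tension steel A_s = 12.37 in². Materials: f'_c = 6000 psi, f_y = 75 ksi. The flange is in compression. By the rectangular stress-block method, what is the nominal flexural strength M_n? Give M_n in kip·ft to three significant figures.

M_n ≈ 2050 kip·ft

Tension: T = A_s f_y = 12.37 × 75 = 927.75 kips.
Try a within the flange: a = T/(0.85 f'_c b_f) = 927.75/(0.85 × 6 × 43) = 4.231 in.
a = 4.231 > h_f = 3.6 in: the block extends into the web. Split into flange-overhang and web parts.
C_f = 0.85 f'_c (b_f − b_w) h_f = 0.85 × 6 × (43 − 12) × 3.6 = 569.2 kips.
Remaining web compression depth: a_w = (T − C_f)/(0.85 f'_c b_w) = (927.75 − 569.2)/(0.85 × 6 × 12) = 5.859 in.
M_n = C_f(d − h_f/2) + (T − C_f)(d − a_w/2) = 569.2 × (28.8 − 1.8) + 358.55 × (28.8 − 2.9295) = 15368.4 + 9275.9 = 24644.3 kip·in.
M_n = 24644.3/12 = 2053.69 kip·ft.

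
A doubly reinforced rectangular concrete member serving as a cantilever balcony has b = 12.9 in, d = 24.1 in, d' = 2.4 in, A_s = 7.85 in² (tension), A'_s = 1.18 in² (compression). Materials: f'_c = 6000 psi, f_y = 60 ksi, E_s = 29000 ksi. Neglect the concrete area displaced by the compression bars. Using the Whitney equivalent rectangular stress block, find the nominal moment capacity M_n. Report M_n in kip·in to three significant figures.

Assume both steels yield.
a = (A_s − A'_s) f_y/(0.85 f'_c b) = (7.85 − 1.18) × 60/(0.85 × 6 × 12.9) = 6.083 in.
c = a/β₁ = 6.083/0.75 = 8.111 in; ε'_s = 0.003(c − d')/c = 0.0021 ≥ ε_y = 0.0021, so the compression steel yields.
M_n = (A_s − A'_s) f_y (d − a/2) + A'_s f_y (d − d') = 400.2 × (24.1 − 3.0415) + 70.8 × (24.1 − 2.4) = 8427.6 + 1536.4 = 9964.0 kip·in.

M_n ≈ 9960 kip·in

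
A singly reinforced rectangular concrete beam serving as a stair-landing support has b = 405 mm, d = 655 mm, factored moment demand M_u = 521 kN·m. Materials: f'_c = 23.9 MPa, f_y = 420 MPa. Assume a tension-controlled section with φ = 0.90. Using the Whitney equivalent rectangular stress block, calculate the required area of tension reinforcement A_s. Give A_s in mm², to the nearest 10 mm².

A_s ≈ 2310 mm²

M_n = M_u/φ = 521/0.90 = 578.889 kN·m.
With M_n = 0.85 f'_c a b (d − a/2), solve the quadratic for a:
a = d − √(d² − 2M_n/(0.85 f'_c b)) = 655 − √(655² − 2 × 578.889×10⁶/(0.85 × 23.9 × 405)) = 118.06 mm.
A_s = 0.85 f'_c a b / f_y = 0.85 × 23.9 × 118.06 × 405 / 420 = 2312.7 mm².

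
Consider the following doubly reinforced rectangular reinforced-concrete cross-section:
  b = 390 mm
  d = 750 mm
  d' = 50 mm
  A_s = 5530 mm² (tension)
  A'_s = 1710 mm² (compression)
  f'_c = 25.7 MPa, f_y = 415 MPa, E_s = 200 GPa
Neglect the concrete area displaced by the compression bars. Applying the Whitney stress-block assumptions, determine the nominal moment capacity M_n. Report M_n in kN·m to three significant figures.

M_n ≈ 1540 kN·m

Assume both tension and compression steel yield.
Net tension couple steel: A_s − A'_s = 3820 mm².
a = (A_s − A'_s) f_y / (0.85 f'_c b) = 1585300/(0.85 × 25.7 × 390) = 186.08 mm.
c = a/β₁ = 186.08/0.85 = 218.92 mm; ε'_s = 0.003(c − d')/c = 0.0023 ≥ f_y/E_s = 0.0021, so compression steel does yield.
M_n = (A_s − A'_s) f_y (d − a/2) + A'_s f_y (d − d') = [1585300 × (750 − 93.04) + 709650 × (750 − 50)] × 10⁻⁶ = 1041.48 + 496.76 = 1538.24 kN·m.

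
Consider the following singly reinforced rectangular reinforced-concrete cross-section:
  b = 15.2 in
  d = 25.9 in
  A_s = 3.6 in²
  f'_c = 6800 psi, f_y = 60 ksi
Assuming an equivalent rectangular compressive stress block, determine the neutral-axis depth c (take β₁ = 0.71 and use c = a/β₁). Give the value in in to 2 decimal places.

c ≈ 3.46 in

T = A_s f_y = 3.6 × 60 = 216 kips.
a = T/(0.85 f'_c b) = 216/(0.85 × 6.8 × 15.2) = 2.4586 in.
With β₁ = 0.71, c = a/β₁ = 2.4586/0.71 = 3.46 in.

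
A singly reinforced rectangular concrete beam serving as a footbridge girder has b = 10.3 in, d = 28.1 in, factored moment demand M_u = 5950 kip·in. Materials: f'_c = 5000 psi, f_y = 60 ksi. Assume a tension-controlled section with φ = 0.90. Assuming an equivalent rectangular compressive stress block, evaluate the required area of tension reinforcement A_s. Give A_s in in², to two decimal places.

A_s ≈ 4.39 in²

M_n = M_u/φ = 5950/0.90 = 6611.11 kip·in.
From M_n = 0.85 f'_c a b (d − a/2):
a = d − √(d² − 2M_n/(0.85 f'_c b)) = 28.1 − √(28.1² − 2 × 6611.11/(0.85 × 5 × 10.3)) = 6.019 in.
A_s = 0.85 f'_c a b / f_y = 0.85 × 5 × 6.019 × 10.3 / 60 = 4.391 in².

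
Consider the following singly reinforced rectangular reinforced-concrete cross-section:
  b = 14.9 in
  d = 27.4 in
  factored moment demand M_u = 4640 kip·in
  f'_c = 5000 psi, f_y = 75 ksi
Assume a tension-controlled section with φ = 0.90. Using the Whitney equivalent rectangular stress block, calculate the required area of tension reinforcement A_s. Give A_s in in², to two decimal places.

A_s ≈ 2.66 in²

M_n = M_u/φ = 4640/0.90 = 5155.56 kip·in.
From M_n = 0.85 f'_c a b (d − a/2):
a = d − √(d² − 2M_n/(0.85 f'_c b)) = 27.4 − √(27.4² − 2 × 5155.56/(0.85 × 5 × 14.9)) = 3.153 in.
A_s = 0.85 f'_c a b / f_y = 0.85 × 5 × 3.153 × 14.9 / 75 = 2.662 in².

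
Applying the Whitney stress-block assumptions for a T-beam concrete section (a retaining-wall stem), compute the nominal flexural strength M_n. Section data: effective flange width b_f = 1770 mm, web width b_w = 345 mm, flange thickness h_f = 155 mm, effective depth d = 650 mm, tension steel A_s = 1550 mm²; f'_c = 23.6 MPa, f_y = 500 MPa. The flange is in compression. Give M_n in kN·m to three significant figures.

Tension: T = A_s f_y = 1550 × 500 = 775000 N.
Try a within the flange: a = T/(0.85 f'_c b_f) = 775000/(0.85 × 23.6 × 1770) = 21.83 mm.
Since a = 21.83 ≤ h_f = 155 mm, the stress block lies entirely in the flange; analyse as a rectangular beam of width b_f.
M_n = T(d − a/2) = 775000 × (650 − 10.915) = 495.29 × 10⁶ N·mm.
M_n = 495.29 kN·m.

M_n ≈ 495 kN·m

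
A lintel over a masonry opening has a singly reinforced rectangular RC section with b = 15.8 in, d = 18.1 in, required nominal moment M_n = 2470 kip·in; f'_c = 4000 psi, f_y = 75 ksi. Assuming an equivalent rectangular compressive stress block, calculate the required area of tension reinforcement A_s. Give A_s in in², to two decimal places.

A_s ≈ 1.97 in²

From M_n = 0.85 f'_c a b (d − a/2):
a = d − √(d² − 2M_n/(0.85 f'_c b)) = 18.1 − √(18.1² − 2 × 2470/(0.85 × 4 × 15.8)) = 2.749 in.
A_s = 0.85 f'_c a b / f_y = 0.85 × 4 × 2.749 × 15.8 / 75 = 1.969 in².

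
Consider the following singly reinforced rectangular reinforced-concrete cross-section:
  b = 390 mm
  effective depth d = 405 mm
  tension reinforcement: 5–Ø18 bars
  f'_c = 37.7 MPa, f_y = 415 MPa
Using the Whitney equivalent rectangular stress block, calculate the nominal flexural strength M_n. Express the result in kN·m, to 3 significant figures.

A_s = 5 × 254 = 1270 mm².
T = A_s f_y = 1270 × 415 = 527050 N = 527.05 kN.
From C = T: a = T/(0.85 f'_c b) = 527050/(0.85 × 37.7 × 390) = 42.17 mm.
M_n = T(d − a/2) = 527.05 kN × (405 − 21.085) mm = 202.34 kN·m.

M_n ≈ 202 kN·m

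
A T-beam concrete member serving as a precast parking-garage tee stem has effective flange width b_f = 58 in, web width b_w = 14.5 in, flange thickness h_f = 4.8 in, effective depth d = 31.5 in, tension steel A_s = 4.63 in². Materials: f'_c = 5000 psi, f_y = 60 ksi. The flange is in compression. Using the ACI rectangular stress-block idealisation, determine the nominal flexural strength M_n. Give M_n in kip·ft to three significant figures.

M_n ≈ 716 kip·ft

Tension: T = A_s f_y = 4.63 × 60 = 277.8 kips.
Try a within the flange: a = T/(0.85 f'_c b_f) = 277.8/(0.85 × 5 × 58) = 1.127 in.
Since a = 1.127 ≤ h_f = 4.8 in, the stress block lies entirely in the flange; analyse as a rectangular beam of width b_f.
M_n = T(d − a/2) = 277.8 × (31.5 − 0.5635) = 8594.2 kip·in.
M_n = 8594.2/12 = 716.18 kip·ft.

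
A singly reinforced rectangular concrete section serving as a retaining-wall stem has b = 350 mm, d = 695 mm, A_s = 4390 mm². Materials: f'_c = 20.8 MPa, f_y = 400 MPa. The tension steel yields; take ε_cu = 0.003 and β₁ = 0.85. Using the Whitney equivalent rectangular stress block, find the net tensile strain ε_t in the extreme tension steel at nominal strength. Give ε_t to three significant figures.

ε_t ≈ 0.00325

a = A_s f_y/(0.85 f'_c b) = 283.78 mm.
β₁ = 0.85, so c = a/β₁ = 283.78/0.85 = 333.86 mm.
From the linear strain diagram with ε_cu = 0.003: ε_t = 0.003 (d − c)/c = 0.003 × (695 − 333.86)/333.86 = 0.00325.
ε_t < 0.004 — the section is over-reinforced for flexure under ACI limits.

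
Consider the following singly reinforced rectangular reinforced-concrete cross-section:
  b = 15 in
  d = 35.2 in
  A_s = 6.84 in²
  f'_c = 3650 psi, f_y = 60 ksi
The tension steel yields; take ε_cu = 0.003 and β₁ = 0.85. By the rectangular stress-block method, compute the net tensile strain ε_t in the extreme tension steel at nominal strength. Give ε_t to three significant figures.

a = A_s f_y/(0.85 f'_c b) = 8.819 in.
β₁ = 0.85, so c = a/β₁ = 8.819/0.85 = 10.375 in.
From the linear strain diagram with ε_cu = 0.003: ε_t = 0.003 (d − c)/c = 0.003 × (35.2 − 10.375)/10.375 = 0.00718.
Since ε_t ≥ 0.005, the section is tension-controlled.

ε_t ≈ 0.00718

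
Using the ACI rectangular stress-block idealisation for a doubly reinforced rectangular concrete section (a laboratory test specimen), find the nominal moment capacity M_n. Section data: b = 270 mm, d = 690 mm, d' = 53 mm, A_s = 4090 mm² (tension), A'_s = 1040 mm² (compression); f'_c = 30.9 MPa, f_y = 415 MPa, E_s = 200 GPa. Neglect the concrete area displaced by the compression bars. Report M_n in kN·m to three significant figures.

M_n ≈ 1040 kN·m

Assume both tension and compression steel yield.
Net tension couple steel: A_s − A'_s = 3050 mm².
a = (A_s − A'_s) f_y / (0.85 f'_c b) = 1265750/(0.85 × 30.9 × 270) = 178.49 mm.
c = a/β₁ = 178.49/0.829 = 215.31 mm; ε'_s = 0.003(c − d')/c = 0.0023 ≥ f_y/E_s = 0.0021, so compression steel does yield.
M_n = (A_s − A'_s) f_y (d − a/2) + A'_s f_y (d − d') = [1265750 × (690 − 89.245) + 431600 × (690 − 53)] × 10⁻⁶ = 760.41 + 274.93 = 1035.34 kN·m.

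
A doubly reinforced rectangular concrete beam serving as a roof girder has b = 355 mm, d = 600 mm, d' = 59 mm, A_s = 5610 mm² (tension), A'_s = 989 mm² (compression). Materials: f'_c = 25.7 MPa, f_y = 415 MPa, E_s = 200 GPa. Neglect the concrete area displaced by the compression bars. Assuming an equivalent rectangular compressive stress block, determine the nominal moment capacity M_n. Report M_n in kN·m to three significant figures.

M_n ≈ 1140 kN·m

Assume both tension and compression steel yield.
Net tension couple steel: A_s − A'_s = 4621 mm².
a = (A_s − A'_s) f_y / (0.85 f'_c b) = 1917715/(0.85 × 25.7 × 355) = 247.29 mm.
c = a/β₁ = 247.29/0.85 = 290.93 mm; ε'_s = 0.003(c − d')/c = 0.0024 ≥ f_y/E_s = 0.0021, so compression steel does yield.
M_n = (A_s − A'_s) f_y (d − a/2) + A'_s f_y (d − d') = [1917715 × (600 − 123.645) + 410435 × (600 − 59)] × 10⁻⁶ = 913.51 + 222.05 = 1135.56 kN·m.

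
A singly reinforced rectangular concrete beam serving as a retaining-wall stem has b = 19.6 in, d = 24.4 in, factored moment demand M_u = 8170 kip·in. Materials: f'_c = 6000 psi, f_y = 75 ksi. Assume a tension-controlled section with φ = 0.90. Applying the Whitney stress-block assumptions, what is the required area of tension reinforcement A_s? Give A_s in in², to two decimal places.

A_s ≈ 5.41 in²

M_n = M_u/φ = 8170/0.90 = 9077.78 kip·in.
From M_n = 0.85 f'_c a b (d − a/2):
a = d − √(d² − 2M_n/(0.85 f'_c b)) = 24.4 − √(24.4² − 2 × 9077.78/(0.85 × 6 × 19.6)) = 4.060 in.
A_s = 0.85 f'_c a b / f_y = 0.85 × 6 × 4.060 × 19.6 / 75 = 5.411 in².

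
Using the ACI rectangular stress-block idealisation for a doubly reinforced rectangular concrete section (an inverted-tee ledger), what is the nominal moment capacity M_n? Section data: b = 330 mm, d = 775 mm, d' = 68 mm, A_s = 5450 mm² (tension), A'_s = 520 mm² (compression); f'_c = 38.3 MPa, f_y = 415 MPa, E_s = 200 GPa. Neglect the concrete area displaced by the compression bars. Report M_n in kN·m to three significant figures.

M_n ≈ 1540 kN·m

Assume both tension and compression steel yield.
Net tension couple steel: A_s − A'_s = 4930 mm².
a = (A_s − A'_s) f_y / (0.85 f'_c b) = 2045950/(0.85 × 38.3 × 330) = 190.44 mm.
c = a/β₁ = 190.44/0.776 = 245.41 mm; ε'_s = 0.003(c − d')/c = 0.0022 ≥ f_y/E_s = 0.0021, so compression steel does yield.
M_n = (A_s − A'_s) f_y (d − a/2) + A'_s f_y (d − d') = [2045950 × (775 − 95.22) + 215800 × (775 − 68)] × 10⁻⁶ = 1390.80 + 152.57 = 1543.37 kN·m.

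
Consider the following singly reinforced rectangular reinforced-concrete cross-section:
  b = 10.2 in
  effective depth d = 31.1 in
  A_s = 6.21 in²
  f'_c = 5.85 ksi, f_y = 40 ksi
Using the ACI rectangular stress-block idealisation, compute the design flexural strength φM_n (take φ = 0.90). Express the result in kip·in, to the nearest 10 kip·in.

φM_n ≈ 6410 kip·in

T = A_s f_y = 6.21 × 40 = 248.4 kips.
a = T/(0.85 f'_c b) = 248.4/(0.85 × 5.85 × 10.2) = 4.898 in.
M_n = T(d − a/2) = 248.4 × (31.1 − 2.449) = 7116.9 kip·in.
φM_n = 0.90 × 7116.9 = 6405.2 kip·in.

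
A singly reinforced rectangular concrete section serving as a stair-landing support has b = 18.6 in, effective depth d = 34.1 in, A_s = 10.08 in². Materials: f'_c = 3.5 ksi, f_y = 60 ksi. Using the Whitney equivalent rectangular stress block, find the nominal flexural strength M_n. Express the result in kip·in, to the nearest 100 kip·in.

T = A_s f_y = 10.08 × 60 = 604.8 kips.
a = T/(0.85 f'_c b) = 604.8/(0.85 × 3.5 × 18.6) = 10.930 in.
M_n = T(d − a/2) = 604.8 × (34.1 − 5.465) = 17318.4 kip·in.

M_n ≈ 17300 kip·in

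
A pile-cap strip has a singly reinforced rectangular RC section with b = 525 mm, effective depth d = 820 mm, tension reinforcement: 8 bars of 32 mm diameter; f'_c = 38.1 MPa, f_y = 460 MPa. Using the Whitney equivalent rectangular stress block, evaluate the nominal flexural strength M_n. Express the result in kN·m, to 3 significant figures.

A_s = 8 × 804 = 6432 mm².
T = A_s f_y = 6432 × 460 = 2958720 N = 2958.72 kN.
From C = T: a = T/(0.85 f'_c b) = 2958720/(0.85 × 38.1 × 525) = 174.02 mm.
M_n = T(d − a/2) = 2958.72 kN × (820 − 87.01) mm = 2168.71 kN·m.

M_n ≈ 2170 kN·m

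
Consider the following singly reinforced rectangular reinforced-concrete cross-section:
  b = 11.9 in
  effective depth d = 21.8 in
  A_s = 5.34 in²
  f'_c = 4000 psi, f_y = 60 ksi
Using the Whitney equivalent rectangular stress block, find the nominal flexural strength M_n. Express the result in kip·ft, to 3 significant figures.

M_n ≈ 476 kip·ft

T = A_s f_y = 5.34 × 60 = 320.4 kips.
a = T/(0.85 f'_c b) = 320.4/(0.85 × 4 × 11.9) = 7.919 in.
M_n = T(d − a/2) = 320.4 × (21.8 − 3.9595) = 5716.1 kip·in = 5716.1/12 = 476.34 kip·ft.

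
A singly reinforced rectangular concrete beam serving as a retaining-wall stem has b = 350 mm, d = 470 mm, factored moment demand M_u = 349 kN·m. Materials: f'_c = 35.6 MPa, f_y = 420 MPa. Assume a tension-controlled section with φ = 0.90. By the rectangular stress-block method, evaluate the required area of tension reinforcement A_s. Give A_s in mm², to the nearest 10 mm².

A_s ≈ 2160 mm²

M_n = M_u/φ = 349/0.90 = 387.778 kN·m.
With M_n = 0.85 f'_c a b (d − a/2), solve the quadratic for a:
a = d − √(d² − 2M_n/(0.85 f'_c b)) = 470 − √(470² − 2 × 387.778×10⁶/(0.85 × 35.6 × 350)) = 85.72 mm.
A_s = 0.85 f'_c a b / f_y = 0.85 × 35.6 × 85.72 × 350 / 420 = 2161.6 mm².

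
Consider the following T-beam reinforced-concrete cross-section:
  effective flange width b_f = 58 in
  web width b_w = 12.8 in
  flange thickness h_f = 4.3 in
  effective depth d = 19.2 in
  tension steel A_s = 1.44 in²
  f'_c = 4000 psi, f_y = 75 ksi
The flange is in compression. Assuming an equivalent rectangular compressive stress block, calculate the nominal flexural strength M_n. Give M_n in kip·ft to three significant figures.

M_n ≈ 170 kip·ft

Tension: T = A_s f_y = 1.44 × 75 = 108 kips.
Try a within the flange: a = T/(0.85 f'_c b_f) = 108/(0.85 × 4 × 58) = 0.548 in.
Since a = 0.548 ≤ h_f = 4.3 in, the stress block lies entirely in the flange; analyse as a rectangular beam of width b_f.
M_n = T(d − a/2) = 108 × (19.2 − 0.274) = 2044.0 kip·in.
M_n = 2044.0/12 = 170.33 kip·ft.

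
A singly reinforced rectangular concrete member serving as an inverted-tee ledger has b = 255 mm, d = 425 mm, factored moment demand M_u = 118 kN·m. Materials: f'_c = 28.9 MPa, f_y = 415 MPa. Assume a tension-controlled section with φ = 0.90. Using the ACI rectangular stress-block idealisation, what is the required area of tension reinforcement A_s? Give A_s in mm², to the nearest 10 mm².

M_n = M_u/φ = 118/0.90 = 131.111 kN·m.
With M_n = 0.85 f'_c a b (d − a/2), solve the quadratic for a:
a = d − √(d² − 2M_n/(0.85 f'_c b)) = 425 − √(425² − 2 × 131.111×10⁶/(0.85 × 28.9 × 255)) = 52.49 mm.
A_s = 0.85 f'_c a b / f_y = 0.85 × 28.9 × 52.49 × 255 / 415 = 792.3 mm².

A_s ≈ 790 mm²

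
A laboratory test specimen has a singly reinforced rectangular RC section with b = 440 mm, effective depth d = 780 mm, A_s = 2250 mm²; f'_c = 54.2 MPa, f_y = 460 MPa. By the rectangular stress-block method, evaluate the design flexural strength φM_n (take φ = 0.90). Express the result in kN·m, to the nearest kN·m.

T = A_s f_y = 2250 × 460 = 1035000 N = 1035 kN.
From C = T: a = T/(0.85 f'_c b) = 1035000/(0.85 × 54.2 × 440) = 51.06 mm.
M_n = T(d − a/2) = 1035 kN × (780 − 25.53) mm = 780.88 kN·m.
φM_n = 0.90 × 780.88 = 702.79 kN·m.

φM_n ≈ 703 kN·m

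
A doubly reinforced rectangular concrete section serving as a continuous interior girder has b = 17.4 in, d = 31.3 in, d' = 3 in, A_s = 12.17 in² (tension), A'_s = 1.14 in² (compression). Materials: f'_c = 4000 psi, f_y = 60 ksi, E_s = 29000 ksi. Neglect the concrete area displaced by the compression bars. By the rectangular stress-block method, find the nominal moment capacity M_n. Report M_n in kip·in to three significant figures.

Assume both steels yield.
a = (A_s − A'_s) f_y/(0.85 f'_c b) = (12.17 − 1.14) × 60/(0.85 × 4 × 17.4) = 11.187 in.
c = a/β₁ = 11.187/0.85 = 13.161 in; ε'_s = 0.003(c − d')/c = 0.0023 ≥ ε_y = 0.0021, so the compression steel yields.
M_n = (A_s − A'_s) f_y (d − a/2) + A'_s f_y (d − d') = 661.8 × (31.3 − 5.5935) + 68.4 × (31.3 − 3) = 17012.6 + 1935.7 = 18948.3 kip·in.

M_n ≈ 18900 kip·in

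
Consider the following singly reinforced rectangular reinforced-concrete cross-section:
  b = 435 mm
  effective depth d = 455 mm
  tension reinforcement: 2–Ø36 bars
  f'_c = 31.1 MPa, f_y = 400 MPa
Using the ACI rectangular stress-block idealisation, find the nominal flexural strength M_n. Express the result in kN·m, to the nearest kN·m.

A_s = 2 × 1018 = 2036 mm².
T = A_s f_y = 2036 × 400 = 814400 N = 814.4 kN.
From C = T: a = T/(0.85 f'_c b) = 814400/(0.85 × 31.1 × 435) = 70.82 mm.
M_n = T(d − a/2) = 814.4 kN × (455 − 35.41) mm = 341.71 kN·m.

M_n ≈ 342 kN·m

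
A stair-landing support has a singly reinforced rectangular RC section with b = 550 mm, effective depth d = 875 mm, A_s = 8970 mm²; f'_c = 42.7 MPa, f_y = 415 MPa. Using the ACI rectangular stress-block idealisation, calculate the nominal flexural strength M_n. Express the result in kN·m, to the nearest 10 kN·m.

T = A_s f_y = 8970 × 415 = 3722550 N = 3722.55 kN.
From C = T: a = T/(0.85 f'_c b) = 3722550/(0.85 × 42.7 × 550) = 186.48 mm.
M_n = T(d − a/2) = 3722.55 kN × (875 − 93.24) mm = 2910.14 kN·m.

M_n ≈ 2910 kN·m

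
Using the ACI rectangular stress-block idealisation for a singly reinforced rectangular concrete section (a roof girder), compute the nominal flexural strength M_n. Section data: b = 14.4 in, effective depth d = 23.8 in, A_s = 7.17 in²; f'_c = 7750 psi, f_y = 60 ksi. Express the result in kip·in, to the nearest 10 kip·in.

M_n ≈ 9260 kip·in

T = A_s f_y = 7.17 × 60 = 430.2 kips.
a = T/(0.85 f'_c b) = 430.2/(0.85 × 7.75 × 14.4) = 4.535 in.
M_n = T(d − a/2) = 430.2 × (23.8 − 2.2675) = 9263.3 kip·in.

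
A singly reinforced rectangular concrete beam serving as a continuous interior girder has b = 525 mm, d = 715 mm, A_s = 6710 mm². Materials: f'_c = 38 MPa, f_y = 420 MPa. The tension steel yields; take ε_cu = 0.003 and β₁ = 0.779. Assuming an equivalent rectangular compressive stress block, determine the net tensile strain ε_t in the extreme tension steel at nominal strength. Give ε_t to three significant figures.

ε_t ≈ 0.00705

a = A_s f_y/(0.85 f'_c b) = 166.19 mm.
β₁ = 0.779, so c = a/β₁ = 166.19/0.779 = 213.34 mm.
From the linear strain diagram with ε_cu = 0.003: ε_t = 0.003 (d − c)/c = 0.003 × (715 − 213.34)/213.34 = 0.00705.
Since ε_t ≥ 0.005, the section is tension-controlled.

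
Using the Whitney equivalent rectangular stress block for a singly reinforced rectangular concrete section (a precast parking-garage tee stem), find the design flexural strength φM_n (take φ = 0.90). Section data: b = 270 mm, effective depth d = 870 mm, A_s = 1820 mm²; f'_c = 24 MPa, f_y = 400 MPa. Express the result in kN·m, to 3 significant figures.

φM_n ≈ 527 kN·m

T = A_s f_y = 1820 × 400 = 728000 N = 728 kN.
From C = T: a = T/(0.85 f'_c b) = 728000/(0.85 × 24 × 270) = 132.17 mm.
M_n = T(d − a/2) = 728 kN × (870 − 66.085) mm = 585.25 kN·m.
φM_n = 0.90 × 585.25 = 526.73 kN·m.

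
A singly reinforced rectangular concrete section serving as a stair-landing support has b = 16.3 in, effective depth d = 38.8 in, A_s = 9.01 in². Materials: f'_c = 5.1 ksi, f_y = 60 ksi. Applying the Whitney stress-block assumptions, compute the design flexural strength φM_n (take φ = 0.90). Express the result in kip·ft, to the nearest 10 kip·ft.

φM_n ≈ 1420 kip·ft

T = A_s f_y = 9.01 × 60 = 540.6 kips.
a = T/(0.85 f'_c b) = 540.6/(0.85 × 5.1 × 16.3) = 7.651 in.
M_n = T(d − a/2) = 540.6 × (38.8 − 3.8255) = 18907.2 kip·in = 18907.2/12 = 1575.60 kip·ft.
φM_n = 0.90 × 1575.60 = 1418.04 kip·ft.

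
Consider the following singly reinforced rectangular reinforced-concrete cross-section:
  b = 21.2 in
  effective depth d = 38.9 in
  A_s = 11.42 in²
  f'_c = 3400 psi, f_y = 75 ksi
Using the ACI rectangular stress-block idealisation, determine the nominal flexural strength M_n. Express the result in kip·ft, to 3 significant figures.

T = A_s f_y = 11.42 × 75 = 856.5 kips.
a = T/(0.85 f'_c b) = 856.5/(0.85 × 3.4 × 21.2) = 13.980 in.
M_n = T(d − a/2) = 856.5 × (38.9 − 6.99) = 27330.9 kip·in = 27330.9/12 = 2277.58 kip·ft.

M_n ≈ 2280 kip·ft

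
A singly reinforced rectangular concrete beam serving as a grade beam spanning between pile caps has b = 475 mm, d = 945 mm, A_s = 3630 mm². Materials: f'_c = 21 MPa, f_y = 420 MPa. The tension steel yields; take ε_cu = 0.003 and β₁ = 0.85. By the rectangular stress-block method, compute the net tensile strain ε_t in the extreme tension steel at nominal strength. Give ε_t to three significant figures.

a = A_s f_y/(0.85 f'_c b) = 179.81 mm.
β₁ = 0.85, so c = a/β₁ = 179.81/0.85 = 211.54 mm.
From the linear strain diagram with ε_cu = 0.003: ε_t = 0.003 (d − c)/c = 0.003 × (945 − 211.54)/211.54 = 0.0104.
Since ε_t ≥ 0.005, the section is tension-controlled.

ε_t ≈ 0.0104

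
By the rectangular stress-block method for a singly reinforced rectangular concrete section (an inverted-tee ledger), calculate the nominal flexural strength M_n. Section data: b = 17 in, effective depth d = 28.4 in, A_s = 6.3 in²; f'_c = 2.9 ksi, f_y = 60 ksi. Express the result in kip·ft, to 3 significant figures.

M_n ≈ 753 kip·ft

T = A_s f_y = 6.3 × 60 = 378 kips.
a = T/(0.85 f'_c b) = 378/(0.85 × 2.9 × 17) = 9.020 in.
M_n = T(d − a/2) = 378 × (28.4 − 4.51) = 9030.4 kip·in = 9030.4/12 = 752.53 kip·ft.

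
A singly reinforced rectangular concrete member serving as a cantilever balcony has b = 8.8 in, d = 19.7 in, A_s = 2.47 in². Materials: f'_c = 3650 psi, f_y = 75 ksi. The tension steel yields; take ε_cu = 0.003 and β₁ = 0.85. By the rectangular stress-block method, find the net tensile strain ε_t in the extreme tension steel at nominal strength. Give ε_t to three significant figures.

a = A_s f_y/(0.85 f'_c b) = 6.785 in.
β₁ = 0.85, so c = a/β₁ = 6.785/0.85 = 7.982 in.
From the linear strain diagram with ε_cu = 0.003: ε_t = 0.003 (d − c)/c = 0.003 × (19.7 − 7.982)/7.982 = 0.00440.
ε_t is between 0.004 and 0.005 — transition zone.

ε_t ≈ 0.00440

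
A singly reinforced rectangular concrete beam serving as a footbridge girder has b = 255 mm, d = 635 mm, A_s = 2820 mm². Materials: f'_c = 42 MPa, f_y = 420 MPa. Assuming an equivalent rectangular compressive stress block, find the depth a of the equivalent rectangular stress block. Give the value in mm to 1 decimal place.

a ≈ 130.1 mm

T = A_s f_y = 2820 × 420 = 1184400 N = 1184.4 kN.
Setting C = 0.85 f'_c a b equal to T: a = 1184400/(0.85 × 42 × 255) = 130.1 mm.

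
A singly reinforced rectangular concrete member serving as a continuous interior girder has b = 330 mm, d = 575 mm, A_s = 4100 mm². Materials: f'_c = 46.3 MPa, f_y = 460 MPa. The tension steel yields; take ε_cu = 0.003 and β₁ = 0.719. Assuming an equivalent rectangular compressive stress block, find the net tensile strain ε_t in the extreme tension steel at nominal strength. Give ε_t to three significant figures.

ε_t ≈ 0.00554

a = A_s f_y/(0.85 f'_c b) = 145.22 mm.
β₁ = 0.719, so c = a/β₁ = 145.22/0.719 = 201.97 mm.
From the linear strain diagram with ε_cu = 0.003: ε_t = 0.003 (d − c)/c = 0.003 × (575 − 201.97)/201.97 = 0.00554.
Since ε_t ≥ 0.005, the section is tension-controlled.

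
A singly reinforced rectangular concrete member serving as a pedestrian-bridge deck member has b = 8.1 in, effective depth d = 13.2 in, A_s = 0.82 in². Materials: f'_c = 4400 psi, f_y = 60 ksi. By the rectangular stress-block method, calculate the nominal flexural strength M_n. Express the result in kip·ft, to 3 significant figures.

T = A_s f_y = 0.82 × 60 = 49.2 kips.
a = T/(0.85 f'_c b) = 49.2/(0.85 × 4.4 × 8.1) = 1.624 in.
M_n = T(d − a/2) = 49.2 × (13.2 − 0.812) = 609.5 kip·in = 609.5/12 = 50.79 kip·ft.

M_n ≈ 50.8 kip·ft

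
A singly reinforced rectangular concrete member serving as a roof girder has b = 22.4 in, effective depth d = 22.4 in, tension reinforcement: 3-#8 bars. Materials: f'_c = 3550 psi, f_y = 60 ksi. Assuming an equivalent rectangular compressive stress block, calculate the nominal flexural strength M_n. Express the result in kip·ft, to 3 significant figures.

M_n ≈ 253 kip·ft

A_s = 3 × 0.79 = 2.37 in².
T = A_s f_y = 2.37 × 60 = 142.2 kips.
a = T/(0.85 f'_c b) = 142.2/(0.85 × 3.55 × 22.4) = 2.104 in.
M_n = T(d − a/2) = 142.2 × (22.4 − 1.052) = 3035.7 kip·in = 3035.7/12 = 252.98 kip·ft.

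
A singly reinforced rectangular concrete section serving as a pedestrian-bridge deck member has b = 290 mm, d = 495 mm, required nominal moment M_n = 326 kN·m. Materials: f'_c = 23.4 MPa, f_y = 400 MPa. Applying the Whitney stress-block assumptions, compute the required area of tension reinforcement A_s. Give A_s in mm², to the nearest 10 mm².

With M_n = 0.85 f'_c a b (d − a/2), solve the quadratic for a:
a = d − √(d² − 2M_n/(0.85 f'_c b)) = 495 − √(495² − 2 × 326×10⁶/(0.85 × 23.4 × 290)) = 131.70 mm.
A_s = 0.85 f'_c a b / f_y = 0.85 × 23.4 × 131.70 × 290 / 400 = 1899.1 mm².

A_s ≈ 1900 mm²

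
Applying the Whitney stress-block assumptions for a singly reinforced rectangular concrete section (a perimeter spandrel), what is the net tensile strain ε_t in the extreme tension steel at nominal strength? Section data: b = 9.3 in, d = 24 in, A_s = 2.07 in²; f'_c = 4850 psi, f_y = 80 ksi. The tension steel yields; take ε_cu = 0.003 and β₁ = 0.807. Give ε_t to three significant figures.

a = A_s f_y/(0.85 f'_c b) = 4.319 in.
β₁ = 0.807, so c = a/β₁ = 4.319/0.807 = 5.352 in.
From the linear strain diagram with ε_cu = 0.003: ε_t = 0.003 (d − c)/c = 0.003 × (24 − 5.352)/5.352 = 0.0105.
Since ε_t ≥ 0.005, the section is tension-controlled.

ε_t ≈ 0.0105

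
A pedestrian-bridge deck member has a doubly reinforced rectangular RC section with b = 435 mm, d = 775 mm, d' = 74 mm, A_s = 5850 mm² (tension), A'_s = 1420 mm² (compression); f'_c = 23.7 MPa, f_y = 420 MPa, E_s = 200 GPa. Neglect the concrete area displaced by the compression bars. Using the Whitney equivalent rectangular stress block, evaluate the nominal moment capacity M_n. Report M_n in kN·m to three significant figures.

Assume both tension and compression steel yield.
Net tension couple steel: A_s − A'_s = 4430 mm².
a = (A_s − A'_s) f_y / (0.85 f'_c b) = 1860600/(0.85 × 23.7 × 435) = 212.32 mm.
c = a/β₁ = 212.32/0.85 = 249.79 mm; ε'_s = 0.003(c − d')/c = 0.0021 ≥ f_y/E_s = 0.0021, so compression steel does yield.
M_n = (A_s − A'_s) f_y (d − a/2) + A'_s f_y (d − d') = [1860600 × (775 − 106.16) + 596400 × (775 − 74)] × 10⁻⁶ = 1244.44 + 418.08 = 1662.52 kN·m.

M_n ≈ 1660 kN·m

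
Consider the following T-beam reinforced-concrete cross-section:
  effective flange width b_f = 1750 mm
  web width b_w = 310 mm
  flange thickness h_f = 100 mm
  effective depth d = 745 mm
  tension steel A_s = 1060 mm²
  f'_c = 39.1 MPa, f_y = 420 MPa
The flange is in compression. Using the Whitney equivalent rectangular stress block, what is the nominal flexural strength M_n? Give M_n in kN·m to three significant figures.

M_n ≈ 330 kN·m

Tension: T = A_s f_y = 1060 × 420 = 445200 N.
Try a within the flange: a = T/(0.85 f'_c b_f) = 445200/(0.85 × 39.1 × 1750) = 7.65 mm.
Since a = 7.65 ≤ h_f = 100 mm, the stress block lies entirely in the flange; analyse as a rectangular beam of width b_f.
M_n = T(d − a/2) = 445200 × (745 − 3.825) = 329.97 × 10⁶ N·mm.
M_n = 329.97 kN·m.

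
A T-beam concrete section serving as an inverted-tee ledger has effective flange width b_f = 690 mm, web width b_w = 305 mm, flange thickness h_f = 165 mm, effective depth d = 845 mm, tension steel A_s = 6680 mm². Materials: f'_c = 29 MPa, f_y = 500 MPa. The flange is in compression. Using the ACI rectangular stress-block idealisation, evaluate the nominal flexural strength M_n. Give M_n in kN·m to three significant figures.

M_n ≈ 2480 kN·m

Tension: T = A_s f_y = 6680 × 500 = 3340000 N.
Try a within the flange: a = T/(0.85 f'_c b_f) = 3340000/(0.85 × 29 × 690) = 196.37 mm.
a = 196.37 > h_f = 165 mm: the block extends into the web. Split into flange-overhang and web parts.
C_f = 0.85 f'_c (b_f − b_w) h_f = 0.85 × 29 × (690 − 305) × 165 = 1565891 N.
Remaining web compression depth: a_w = (T − C_f)/(0.85 f'_c b_w) = (3340000 − 1565891)/(0.85 × 29 × 305) = 235.97 mm.
M_n = C_f(d − h_f/2) + (T − C_f)(d − a_w/2) = 1565891 × (845 − 82.5) + 1774109 × (845 − 117.985) = 1193.99 + 1289.80 = 2483.79 × 10⁶ N·mm.
M_n = 2483.79 kN·m.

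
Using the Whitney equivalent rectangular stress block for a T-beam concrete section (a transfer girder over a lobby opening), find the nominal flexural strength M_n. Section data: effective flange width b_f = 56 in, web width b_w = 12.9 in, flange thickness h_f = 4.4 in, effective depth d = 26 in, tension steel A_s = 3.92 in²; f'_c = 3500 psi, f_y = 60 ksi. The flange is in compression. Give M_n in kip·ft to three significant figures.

M_n ≈ 496 kip·ft

Tension: T = A_s f_y = 3.92 × 60 = 235.2 kips.
Try a within the flange: a = T/(0.85 f'_c b_f) = 235.2/(0.85 × 3.5 × 56) = 1.412 in.
Since a = 1.412 ≤ h_f = 4.4 in, the stress block lies entirely in the flange; analyse as a rectangular beam of width b_f.
M_n = T(d − a/2) = 235.2 × (26 − 0.706) = 5949.1 kip·in.
M_n = 5949.1/12 = 495.76 kip·ft.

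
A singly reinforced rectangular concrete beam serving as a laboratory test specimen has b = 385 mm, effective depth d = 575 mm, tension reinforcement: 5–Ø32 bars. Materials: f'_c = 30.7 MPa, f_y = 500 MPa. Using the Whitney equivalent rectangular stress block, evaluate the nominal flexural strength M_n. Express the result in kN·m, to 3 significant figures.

A_s = 5 × 804 = 4020 mm².
T = A_s f_y = 4020 × 500 = 2010000 N = 2010 kN.
From C = T: a = T/(0.85 f'_c b) = 2010000/(0.85 × 30.7 × 385) = 200.07 mm.
M_n = T(d − a/2) = 2010 kN × (575 − 100.035) mm = 954.68 kN·m.

M_n ≈ 955 kN·m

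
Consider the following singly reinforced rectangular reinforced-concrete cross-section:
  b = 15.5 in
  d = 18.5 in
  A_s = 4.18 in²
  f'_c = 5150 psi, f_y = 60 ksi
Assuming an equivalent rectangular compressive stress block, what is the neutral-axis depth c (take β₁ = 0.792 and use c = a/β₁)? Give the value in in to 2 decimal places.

T = A_s f_y = 4.18 × 60 = 250.8 kips.
a = T/(0.85 f'_c b) = 250.8/(0.85 × 5.15 × 15.5) = 3.6963 in.
With β₁ = 0.792, c = a/β₁ = 3.6963/0.792 = 4.67 in.

c ≈ 4.67 in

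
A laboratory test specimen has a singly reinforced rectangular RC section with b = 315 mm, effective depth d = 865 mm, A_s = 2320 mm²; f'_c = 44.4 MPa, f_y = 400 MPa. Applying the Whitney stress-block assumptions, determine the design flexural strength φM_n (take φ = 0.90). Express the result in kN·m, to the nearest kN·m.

φM_n ≈ 690 kN·m

T = A_s f_y = 2320 × 400 = 928000 N = 928 kN.
From C = T: a = T/(0.85 f'_c b) = 928000/(0.85 × 44.4 × 315) = 78.06 mm.
M_n = T(d − a/2) = 928 kN × (865 − 39.03) mm = 766.50 kN·m.
φM_n = 0.90 × 766.50 = 689.85 kN·m.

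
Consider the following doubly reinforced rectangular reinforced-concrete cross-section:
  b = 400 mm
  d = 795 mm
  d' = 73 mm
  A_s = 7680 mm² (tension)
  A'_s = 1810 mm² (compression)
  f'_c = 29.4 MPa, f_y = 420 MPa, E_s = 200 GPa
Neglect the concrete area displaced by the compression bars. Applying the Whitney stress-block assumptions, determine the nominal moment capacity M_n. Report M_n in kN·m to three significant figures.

M_n ≈ 2200 kN·m

Assume both tension and compression steel yield.
Net tension couple steel: A_s − A'_s = 5870 mm².
a = (A_s − A'_s) f_y / (0.85 f'_c b) = 2465400/(0.85 × 29.4 × 400) = 246.64 mm.
c = a/β₁ = 246.64/0.84 = 293.62 mm; ε'_s = 0.003(c − d')/c = 0.0023 ≥ f_y/E_s = 0.0021, so compression steel does yield.
M_n = (A_s − A'_s) f_y (d − a/2) + A'_s f_y (d − d') = [2465400 × (795 − 123.32) + 760200 × (795 − 73)] × 10⁻⁶ = 1655.96 + 548.86 = 2204.82 kN·m.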